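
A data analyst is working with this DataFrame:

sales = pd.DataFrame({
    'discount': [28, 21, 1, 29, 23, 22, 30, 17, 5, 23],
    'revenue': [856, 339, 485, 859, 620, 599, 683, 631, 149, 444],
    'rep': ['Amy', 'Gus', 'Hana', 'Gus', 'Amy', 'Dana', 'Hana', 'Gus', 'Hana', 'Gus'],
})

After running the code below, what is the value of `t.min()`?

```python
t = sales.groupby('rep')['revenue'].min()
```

group by rep, min of revenue:
rep
Amy     620
Dana    599
Gus     339
Hana    149
Name: revenue, dtype: int64
So min() = 149.

149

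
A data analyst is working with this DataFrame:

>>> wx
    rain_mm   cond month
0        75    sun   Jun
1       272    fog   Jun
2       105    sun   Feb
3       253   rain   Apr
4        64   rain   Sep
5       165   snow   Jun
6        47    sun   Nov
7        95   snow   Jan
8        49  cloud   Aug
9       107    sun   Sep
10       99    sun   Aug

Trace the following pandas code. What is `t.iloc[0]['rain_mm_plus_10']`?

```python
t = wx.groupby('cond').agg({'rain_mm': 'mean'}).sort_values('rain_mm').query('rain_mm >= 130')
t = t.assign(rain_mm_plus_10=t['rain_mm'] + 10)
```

140.0

group by cond, mean of rain_mm:
       rain_mm
cond          
cloud     49.0
fog      272.0
rain     158.5
snow     130.0
sun       86.6
sort by rain_mm:
       rain_mm
cond          
cloud     49.0
sun       86.6
snow     130.0
rain     158.5
fog      272.0
filter rows where rain_mm >= 130:
      rain_mm
cond         
snow    130.0
rain    158.5
fog     272.0
add column rain_mm_plus_10 = t['rain_mm'] + 10:
      rain_mm  rain_mm_plus_10
cond                          
snow    130.0            140.0
rain    158.5            168.5
fog     272.0            282.0
The value at position 0, column 'rain_mm_plus_10' is 140.0.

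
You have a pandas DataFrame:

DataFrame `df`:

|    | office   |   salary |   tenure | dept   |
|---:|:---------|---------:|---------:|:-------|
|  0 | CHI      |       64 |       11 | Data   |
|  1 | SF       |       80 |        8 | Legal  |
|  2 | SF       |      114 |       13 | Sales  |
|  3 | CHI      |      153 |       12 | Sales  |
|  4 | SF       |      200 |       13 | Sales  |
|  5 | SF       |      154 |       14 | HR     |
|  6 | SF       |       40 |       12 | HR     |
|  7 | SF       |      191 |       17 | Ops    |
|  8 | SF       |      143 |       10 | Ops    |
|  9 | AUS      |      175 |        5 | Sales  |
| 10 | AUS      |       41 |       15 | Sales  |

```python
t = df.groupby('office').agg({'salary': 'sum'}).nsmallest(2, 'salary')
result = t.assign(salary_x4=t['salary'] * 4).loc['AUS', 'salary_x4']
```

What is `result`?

864

group by office, sum of salary:
        salary
office        
AUS        216
CHI        217
SF         922
take 2 rows with smallest salary:
        salary
office        
AUS        216
CHI        217
add column salary_x4 = t['salary'] * 4:
        salary  salary_x4
office                   
AUS        216        864
CHI        217        868
value at row 'AUS', column 'salary_x4' → 864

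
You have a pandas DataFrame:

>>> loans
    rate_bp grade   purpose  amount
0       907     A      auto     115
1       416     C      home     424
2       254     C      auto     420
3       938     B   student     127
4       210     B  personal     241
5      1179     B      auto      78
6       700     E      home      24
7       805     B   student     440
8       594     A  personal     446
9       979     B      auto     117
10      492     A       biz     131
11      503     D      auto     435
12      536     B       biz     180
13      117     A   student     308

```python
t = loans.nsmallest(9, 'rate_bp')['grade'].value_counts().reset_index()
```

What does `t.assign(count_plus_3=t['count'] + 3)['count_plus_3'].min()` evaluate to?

4

take 9 rows with smallest rate_bp:
    rate_bp grade   purpose  amount
13      117     A   student     308
4       210     B  personal     241
2       254     C      auto     420
1       416     C      home     424
10      492     A       biz     131
11      503     D      auto     435
12      536     B       biz     180
8       594     A  personal     446
6       700     E      home      24
value_counts of grade:
grade
A    3
B    2
C    2
D    1
E    1
Name: count, dtype: int64
reset_index():
  grade  count
0     A      3
1     B      2
2     C      2
3     D      1
4     E      1
add column count_plus_3 = t['count'] + 3:
  grade  count  count_plus_3
0     A      3             6
1     B      2             5
2     C      2             5
3     D      1             4
4     E      1             4
min of column 'count_plus_3' → 4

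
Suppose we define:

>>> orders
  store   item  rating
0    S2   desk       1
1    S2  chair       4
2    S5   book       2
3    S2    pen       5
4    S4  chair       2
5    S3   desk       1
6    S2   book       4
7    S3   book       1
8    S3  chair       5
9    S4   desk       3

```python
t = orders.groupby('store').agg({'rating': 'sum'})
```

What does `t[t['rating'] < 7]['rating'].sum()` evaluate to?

7

group by store, sum of rating:
       rating
store        
S2         14
S3          7
S4          5
S5          2
filter rows where rating < 7:
       rating
store        
S4          5
S5          2
The sum of column 'rating' is 7.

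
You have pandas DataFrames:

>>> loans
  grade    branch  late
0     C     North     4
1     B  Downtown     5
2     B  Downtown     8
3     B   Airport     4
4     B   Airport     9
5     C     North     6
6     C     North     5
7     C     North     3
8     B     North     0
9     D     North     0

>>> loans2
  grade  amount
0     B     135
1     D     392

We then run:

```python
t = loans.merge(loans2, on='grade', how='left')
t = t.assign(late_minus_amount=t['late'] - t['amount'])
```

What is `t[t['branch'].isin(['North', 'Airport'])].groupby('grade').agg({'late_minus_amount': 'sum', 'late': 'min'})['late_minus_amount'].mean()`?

-261.333333333

merge on 'grade' (how='left') → 10 rows:
  grade    branch  late  amount
0     C     North     4     NaN
1     B  Downtown     5   135.0
2     B  Downtown     8   135.0
3     B   Airport     4   135.0
4     B   Airport     9   135.0
5     C     North     6     NaN
6     C     North     5     NaN
7     C     North     3     NaN
8     B     North     0   135.0
9     D     North     0   392.0
add column late_minus_amount = t['late'] - t['amount']:
  grade    branch  late  amount  late_minus_amount
0     C     North     4     NaN                NaN
1     B  Downtown     5   135.0             -130.0
2     B  Downtown     8   135.0             -127.0
3     B   Airport     4   135.0             -131.0
4     B   Airport     9   135.0             -126.0
5     C     North     6     NaN                NaN
6     C     North     5     NaN                NaN
7     C     North     3     NaN                NaN
8     B     North     0   135.0             -135.0
9     D     North     0   392.0             -392.0
filter rows where branch in ['North', 'Airport']:
  grade   branch  late  amount  late_minus_amount
0     C    North     4     NaN                NaN
3     B  Airport     4   135.0             -131.0
4     B  Airport     9   135.0             -126.0
5     C    North     6     NaN                NaN
6     C    North     5     NaN                NaN
7     C    North     3     NaN                NaN
8     B    North     0   135.0             -135.0
9     D    North     0   392.0             -392.0
group by grade: sum(late_minus_amount), min(late):
       late_minus_amount  late
grade                         
B                 -392.0     0
C                    0.0     3
D                 -392.0     0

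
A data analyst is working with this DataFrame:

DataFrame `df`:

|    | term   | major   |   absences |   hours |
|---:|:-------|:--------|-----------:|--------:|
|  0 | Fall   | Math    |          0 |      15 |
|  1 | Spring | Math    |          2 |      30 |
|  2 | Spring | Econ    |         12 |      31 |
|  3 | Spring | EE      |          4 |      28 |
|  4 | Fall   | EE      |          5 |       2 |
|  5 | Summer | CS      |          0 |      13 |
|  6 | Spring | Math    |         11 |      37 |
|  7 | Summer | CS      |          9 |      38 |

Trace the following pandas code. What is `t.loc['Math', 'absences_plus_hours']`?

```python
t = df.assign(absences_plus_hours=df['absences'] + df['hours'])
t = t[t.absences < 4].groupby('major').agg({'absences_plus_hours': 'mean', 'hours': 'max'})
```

23.5

add column absences_plus_hours = df['absences'] + df['hours']:
     term major  absences  hours  absences_plus_hours
0    Fall  Math         0     15                   15
1  Spring  Math         2     30                   32
2  Spring  Econ        12     31                   43
3  Spring    EE         4     28                   32
4    Fall    EE         5      2                    7
5  Summer    CS         0     13                   13
6  Spring  Math        11     37                   48
7  Summer    CS         9     38                   47
filter rows where absences < 4:
     term major  absences  hours  absences_plus_hours
0    Fall  Math         0     15                   15
1  Spring  Math         2     30                   32
5  Summer    CS         0     13                   13
group by major: mean(absences_plus_hours), max(hours):
       absences_plus_hours  hours
major                            
CS                    13.0     13
Math                  23.5     30
So loc['Math', 'absences_plus_hours'] = 23.5.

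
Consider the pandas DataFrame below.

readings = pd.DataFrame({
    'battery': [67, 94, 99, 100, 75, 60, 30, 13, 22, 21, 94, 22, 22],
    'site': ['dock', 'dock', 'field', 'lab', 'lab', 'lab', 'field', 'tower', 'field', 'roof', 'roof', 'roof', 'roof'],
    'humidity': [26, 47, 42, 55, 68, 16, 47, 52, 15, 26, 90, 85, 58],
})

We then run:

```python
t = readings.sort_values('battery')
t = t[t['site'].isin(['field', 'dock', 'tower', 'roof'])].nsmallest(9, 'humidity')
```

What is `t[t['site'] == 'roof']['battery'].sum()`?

65

sort by battery:
    battery   site  humidity
7        13  tower        52
9        21   roof        26
8        22  field        15
11       22   roof        85
12       22   roof        58
6        30  field        47
5        60    lab        16
0        67   dock        26
4        75    lab        68
1        94   dock        47
10       94   roof        90
2        99  field        42
3       100    lab        55
filter rows where site in ['field', 'dock', 'tower', 'roof']:
    battery   site  humidity
7        13  tower        52
9        21   roof        26
8        22  field        15
11       22   roof        85
12       22   roof        58
6        30  field        47
0        67   dock        26
1        94   dock        47
10       94   roof        90
2        99  field        42
take 9 rows with smallest humidity:
    battery   site  humidity
8        22  field        15
9        21   roof        26
0        67   dock        26
2        99  field        42
6        30  field        47
1        94   dock        47
7        13  tower        52
12       22   roof        58
11       22   roof        85
filter rows where site == 'roof':
    battery  site  humidity
9        21  roof        26
12       22  roof        58
11       22  roof        85
So sum() = 65.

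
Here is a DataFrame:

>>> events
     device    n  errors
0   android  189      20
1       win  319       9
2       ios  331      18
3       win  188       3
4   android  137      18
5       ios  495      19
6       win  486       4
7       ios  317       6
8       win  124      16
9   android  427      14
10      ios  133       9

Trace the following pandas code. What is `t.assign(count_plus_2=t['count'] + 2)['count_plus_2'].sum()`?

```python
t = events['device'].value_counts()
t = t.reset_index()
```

17

value_counts of device:
device
win        4
ios        4
android    3
Name: count, dtype: int64
reset_index():
    device  count
0      win      4
1      ios      4
2  android      3
add column count_plus_2 = t['count'] + 2:
    device  count  count_plus_2
0      win      4             6
1      ios      4             6
2  android      3             5
Hence 17.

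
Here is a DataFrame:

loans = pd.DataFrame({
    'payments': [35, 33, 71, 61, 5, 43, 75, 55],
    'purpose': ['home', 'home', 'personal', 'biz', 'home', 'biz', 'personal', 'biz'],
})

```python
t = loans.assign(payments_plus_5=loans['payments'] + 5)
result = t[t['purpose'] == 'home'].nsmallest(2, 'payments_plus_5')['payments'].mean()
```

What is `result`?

add column payments_plus_5 = loans['payments'] + 5:
   payments   purpose  payments_plus_5
0        35      home               40
1        33      home               38
2        71  personal               76
3        61       biz               66
4         5      home               10
5        43       biz               48
6        75  personal               80
7        55       biz               60
filter rows where purpose == 'home':
   payments purpose  payments_plus_5
0        35    home               40
1        33    home               38
4         5    home               10
take 2 rows with smallest payments_plus_5:
   payments purpose  payments_plus_5
4         5    home               10
1        33    home               38

19.0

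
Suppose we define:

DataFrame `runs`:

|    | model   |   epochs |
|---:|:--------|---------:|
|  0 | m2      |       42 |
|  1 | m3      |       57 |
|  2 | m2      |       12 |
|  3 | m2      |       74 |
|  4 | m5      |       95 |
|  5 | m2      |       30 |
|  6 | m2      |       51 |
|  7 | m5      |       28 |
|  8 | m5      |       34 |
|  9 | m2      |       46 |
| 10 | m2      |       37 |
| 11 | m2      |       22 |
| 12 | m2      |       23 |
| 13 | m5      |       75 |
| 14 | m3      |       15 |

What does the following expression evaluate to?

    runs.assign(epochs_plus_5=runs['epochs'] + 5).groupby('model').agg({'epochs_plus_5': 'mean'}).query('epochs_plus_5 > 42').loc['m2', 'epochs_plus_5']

add column epochs_plus_5 = runs['epochs'] + 5:
   model  epochs  epochs_plus_5
0     m2      42             47
1     m3      57             62
2     m2      12             17
3     m2      74             79
4     m5      95            100
5     m2      30             35
6     m2      51             56
7     m5      28             33
8     m5      34             39
9     m2      46             51
10    m2      37             42
11    m2      22             27
12    m2      23             28
13    m5      75             80
14    m3      15             20
group by model, mean of epochs_plus_5:
       epochs_plus_5
model               
m2         42.444444
m3         41.000000
m5         63.000000
filter rows where epochs_plus_5 > 42:
       epochs_plus_5
model               
m2         42.444444
m5         63.000000

42.4444444444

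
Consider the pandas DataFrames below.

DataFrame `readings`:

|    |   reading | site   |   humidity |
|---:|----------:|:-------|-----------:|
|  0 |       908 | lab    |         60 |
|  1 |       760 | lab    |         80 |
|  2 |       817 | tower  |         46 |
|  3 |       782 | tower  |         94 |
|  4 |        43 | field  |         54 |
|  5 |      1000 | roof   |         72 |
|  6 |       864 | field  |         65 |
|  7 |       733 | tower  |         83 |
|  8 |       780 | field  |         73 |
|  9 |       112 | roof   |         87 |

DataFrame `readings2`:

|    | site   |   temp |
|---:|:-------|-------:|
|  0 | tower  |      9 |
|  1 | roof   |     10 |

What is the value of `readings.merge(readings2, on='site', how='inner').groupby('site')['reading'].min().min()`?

112

merge on 'site' (how='inner') → 5 rows:
   reading   site  humidity  temp
0      817  tower        46     9
1      782  tower        94     9
2     1000   roof        72    10
3      733  tower        83     9
4      112   roof        87    10
group by site, min of reading:
site
roof     112
tower    733
Name: reading, dtype: int64
The min of the resulting series is 112.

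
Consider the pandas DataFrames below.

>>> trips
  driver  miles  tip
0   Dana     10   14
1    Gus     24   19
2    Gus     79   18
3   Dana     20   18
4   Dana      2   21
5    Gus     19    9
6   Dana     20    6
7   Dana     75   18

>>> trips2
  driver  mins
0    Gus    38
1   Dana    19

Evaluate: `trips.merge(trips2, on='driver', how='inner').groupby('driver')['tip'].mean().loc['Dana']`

merge on 'driver' (how='inner') → 8 rows:
  driver  miles  tip  mins
0   Dana     10   14    19
1    Gus     24   19    38
2    Gus     79   18    38
3   Dana     20   18    19
4   Dana      2   21    19
5    Gus     19    9    38
6   Dana     20    6    19
7   Dana     75   18    19
group by driver, mean of tip:
driver
Dana    15.400000
Gus     15.333333
Name: tip, dtype: float64
The value at index 'Dana' is 15.4.

15.4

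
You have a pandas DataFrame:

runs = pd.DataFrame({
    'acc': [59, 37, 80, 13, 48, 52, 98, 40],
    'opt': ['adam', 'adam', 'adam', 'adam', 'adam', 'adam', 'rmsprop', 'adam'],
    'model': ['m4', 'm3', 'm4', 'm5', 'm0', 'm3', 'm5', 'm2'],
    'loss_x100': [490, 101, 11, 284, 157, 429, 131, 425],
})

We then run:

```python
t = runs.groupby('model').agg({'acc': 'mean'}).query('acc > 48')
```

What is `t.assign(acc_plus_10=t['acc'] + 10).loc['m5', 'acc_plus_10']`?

65.5

group by model, mean of acc:
        acc
model      
m0     48.0
m2     40.0
m3     44.5
m4     69.5
m5     55.5
filter rows where acc > 48:
        acc
model      
m4     69.5
m5     55.5
add column acc_plus_10 = t['acc'] + 10:
        acc  acc_plus_10
model                   
m4     69.5         79.5
m5     55.5         65.5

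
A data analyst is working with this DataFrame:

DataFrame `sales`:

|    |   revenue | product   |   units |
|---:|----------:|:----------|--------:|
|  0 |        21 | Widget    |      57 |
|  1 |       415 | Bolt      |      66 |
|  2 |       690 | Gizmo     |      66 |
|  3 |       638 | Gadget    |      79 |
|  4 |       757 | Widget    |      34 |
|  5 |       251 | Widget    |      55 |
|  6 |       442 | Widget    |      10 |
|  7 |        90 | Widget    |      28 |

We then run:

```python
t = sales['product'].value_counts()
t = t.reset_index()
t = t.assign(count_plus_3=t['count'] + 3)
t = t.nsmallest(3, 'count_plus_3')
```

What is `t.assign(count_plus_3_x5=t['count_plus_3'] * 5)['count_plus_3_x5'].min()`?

20

value_counts of product:
product
Widget    5
Bolt      1
Gizmo     1
Gadget    1
Name: count, dtype: int64
reset_index():
  product  count
0  Widget      5
1    Bolt      1
2   Gizmo      1
3  Gadget      1
add column count_plus_3 = t['count'] + 3:
  product  count  count_plus_3
0  Widget      5             8
1    Bolt      1             4
2   Gizmo      1             4
3  Gadget      1             4
take 3 rows with smallest count_plus_3:
  product  count  count_plus_3
1    Bolt      1             4
2   Gizmo      1             4
3  Gadget      1             4
add column count_plus_3_x5 = t['count_plus_3'] * 5:
  product  count  count_plus_3  count_plus_3_x5
1    Bolt      1             4               20
2   Gizmo      1             4               20
3  Gadget      1             4               20
The min of column 'count_plus_3_x5' is 20.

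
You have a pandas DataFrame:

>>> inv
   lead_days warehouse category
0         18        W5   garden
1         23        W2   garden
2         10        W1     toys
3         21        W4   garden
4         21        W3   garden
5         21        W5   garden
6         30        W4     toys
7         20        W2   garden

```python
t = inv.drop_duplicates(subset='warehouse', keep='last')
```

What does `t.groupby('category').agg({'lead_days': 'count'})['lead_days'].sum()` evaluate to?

5

drop duplicate warehouse (keep=last):
   lead_days warehouse category
2         10        W1     toys
4         21        W3   garden
5         21        W5   garden
6         30        W4     toys
7         20        W2   garden
group by category, count of lead_days:
          lead_days
category           
garden            3
toys              2
The sum of column 'lead_days' is 5.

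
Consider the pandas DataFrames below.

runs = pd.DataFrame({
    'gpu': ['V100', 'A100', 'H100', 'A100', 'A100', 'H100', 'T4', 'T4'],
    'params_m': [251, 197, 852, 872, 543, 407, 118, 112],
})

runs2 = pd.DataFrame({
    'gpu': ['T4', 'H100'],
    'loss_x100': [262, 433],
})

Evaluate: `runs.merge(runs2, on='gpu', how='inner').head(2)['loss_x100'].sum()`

merge on 'gpu' (how='inner') → 4 rows:
    gpu  params_m  loss_x100
0  H100       852        433
1  H100       407        433
2    T4       118        262
3    T4       112        262
take first 2 rows:
    gpu  params_m  loss_x100
0  H100       852        433
1  H100       407        433
Then the sum of column 'loss_x100': 866

866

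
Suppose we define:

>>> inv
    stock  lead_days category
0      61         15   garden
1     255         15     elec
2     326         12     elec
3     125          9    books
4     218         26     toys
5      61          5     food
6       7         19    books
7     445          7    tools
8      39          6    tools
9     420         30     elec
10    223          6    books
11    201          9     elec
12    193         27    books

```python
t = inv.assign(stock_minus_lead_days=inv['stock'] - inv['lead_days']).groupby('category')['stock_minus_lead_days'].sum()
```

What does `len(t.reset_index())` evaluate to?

6

add column stock_minus_lead_days = inv['stock'] - inv['lead_days']:
    stock  lead_days category  stock_minus_lead_days
0      61         15   garden                     46
1     255         15     elec                    240
2     326         12     elec                    314
3     125          9    books                    116
4     218         26     toys                    192
5      61          5     food                     56
6       7         19    books                    -12
7     445          7    tools                    438
8      39          6    tools                     33
9     420         30     elec                    390
10    223          6    books                    217
11    201          9     elec                    192
12    193         27    books                    166
group by category, sum of stock_minus_lead_days:
category
books      487
elec      1136
food        56
garden      46
tools      471
toys       192
Name: stock_minus_lead_days, dtype: int64
reset_index():
  category  stock_minus_lead_days
0    books                    487
1     elec                   1136
2     food                     56
3   garden                     46
4    tools                    471
5     toys                    192
So reset_index()) = 6.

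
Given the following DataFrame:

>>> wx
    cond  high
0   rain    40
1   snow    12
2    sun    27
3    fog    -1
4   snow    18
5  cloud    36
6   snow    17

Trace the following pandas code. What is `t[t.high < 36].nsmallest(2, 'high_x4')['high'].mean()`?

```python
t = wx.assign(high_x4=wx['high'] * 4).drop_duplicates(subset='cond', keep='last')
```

8.0

add column high_x4 = wx['high'] * 4:
    cond  high  high_x4
0   rain    40      160
1   snow    12       48
2    sun    27      108
3    fog    -1       -4
4   snow    18       72
5  cloud    36      144
6   snow    17       68
drop duplicate cond (keep=last):
    cond  high  high_x4
0   rain    40      160
2    sun    27      108
3    fog    -1       -4
5  cloud    36      144
6   snow    17       68
filter rows where high < 36:
   cond  high  high_x4
2   sun    27      108
3   fog    -1       -4
6  snow    17       68
take 2 rows with smallest high_x4:
   cond  high  high_x4
3   fog    -1       -4
6  snow    17       68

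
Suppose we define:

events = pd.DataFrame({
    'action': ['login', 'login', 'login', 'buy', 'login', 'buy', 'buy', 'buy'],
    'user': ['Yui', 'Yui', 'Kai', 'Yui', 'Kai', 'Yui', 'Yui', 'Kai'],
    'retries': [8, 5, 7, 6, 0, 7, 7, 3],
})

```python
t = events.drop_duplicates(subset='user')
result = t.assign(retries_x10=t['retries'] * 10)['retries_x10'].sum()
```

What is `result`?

drop duplicate user (keep=first):
  action user  retries
0  login  Yui        8
2  login  Kai        7
add column retries_x10 = t['retries'] * 10:
  action user  retries  retries_x10
0  login  Yui        8           80
2  login  Kai        7           70
So sum() = 150.

150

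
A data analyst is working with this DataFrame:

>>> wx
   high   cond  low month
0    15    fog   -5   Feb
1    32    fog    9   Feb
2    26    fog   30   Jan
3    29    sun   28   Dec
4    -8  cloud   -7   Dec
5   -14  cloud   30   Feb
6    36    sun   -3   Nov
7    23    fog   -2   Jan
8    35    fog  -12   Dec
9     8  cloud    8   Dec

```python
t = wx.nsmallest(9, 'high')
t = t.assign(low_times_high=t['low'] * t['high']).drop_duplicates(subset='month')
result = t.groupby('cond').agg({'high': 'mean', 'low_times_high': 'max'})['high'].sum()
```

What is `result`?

take 9 rows with smallest high:
   high   cond  low month
5   -14  cloud   30   Feb
4    -8  cloud   -7   Dec
9     8  cloud    8   Dec
0    15    fog   -5   Feb
7    23    fog   -2   Jan
2    26    fog   30   Jan
3    29    sun   28   Dec
1    32    fog    9   Feb
8    35    fog  -12   Dec
add column low_times_high = t['low'] * t['high']:
   high   cond  low month  low_times_high
5   -14  cloud   30   Feb            -420
4    -8  cloud   -7   Dec              56
9     8  cloud    8   Dec              64
0    15    fog   -5   Feb             -75
7    23    fog   -2   Jan             -46
2    26    fog   30   Jan             780
3    29    sun   28   Dec             812
1    32    fog    9   Feb             288
8    35    fog  -12   Dec            -420
drop duplicate month (keep=first):
   high   cond  low month  low_times_high
5   -14  cloud   30   Feb            -420
4    -8  cloud   -7   Dec              56
7    23    fog   -2   Jan             -46
group by cond: mean(high), max(low_times_high):
       high  low_times_high
cond                       
cloud -11.0              56
fog    23.0             -46
So sum() = 12.0.

12.0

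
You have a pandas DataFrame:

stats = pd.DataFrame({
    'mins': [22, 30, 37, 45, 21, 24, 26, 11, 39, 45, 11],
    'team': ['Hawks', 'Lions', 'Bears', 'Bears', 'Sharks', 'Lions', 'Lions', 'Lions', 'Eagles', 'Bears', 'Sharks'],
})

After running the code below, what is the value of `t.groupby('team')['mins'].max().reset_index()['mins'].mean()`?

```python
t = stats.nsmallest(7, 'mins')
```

24.3333333333

take 7 rows with smallest mins:
    mins    team
7     11   Lions
10    11  Sharks
4     21  Sharks
0     22   Hawks
5     24   Lions
6     26   Lions
1     30   Lions
group by team, max of mins:
team
Hawks     22
Lions     30
Sharks    21
Name: mins, dtype: int64
reset_index():
     team  mins
0   Hawks    22
1   Lions    30
2  Sharks    21
Finally, mean of column 'mins' = 24.3333333333.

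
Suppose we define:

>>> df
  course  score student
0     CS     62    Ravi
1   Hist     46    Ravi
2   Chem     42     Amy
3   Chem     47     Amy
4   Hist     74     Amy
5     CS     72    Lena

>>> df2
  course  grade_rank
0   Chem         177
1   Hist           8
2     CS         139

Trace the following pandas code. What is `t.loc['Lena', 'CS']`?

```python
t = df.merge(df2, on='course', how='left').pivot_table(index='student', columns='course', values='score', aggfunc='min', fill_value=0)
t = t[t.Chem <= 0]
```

72

merge on 'course' (how='left') → 6 rows:
  course  score student  grade_rank
0     CS     62    Ravi         139
1   Hist     46    Ravi           8
2   Chem     42     Amy         177
3   Chem     47     Amy         177
4   Hist     74     Amy           8
5     CS     72    Lena         139
pivot: rows=student, cols=course, min(score):
course   CS  Chem  Hist
student                
Amy       0    42    74
Lena     72     0     0
Ravi     62     0    46
filter rows where Chem <= 0:
course   CS  Chem  Hist
student                
Lena     72     0     0
Ravi     62     0    46
So loc['Lena', 'CS'] = 72.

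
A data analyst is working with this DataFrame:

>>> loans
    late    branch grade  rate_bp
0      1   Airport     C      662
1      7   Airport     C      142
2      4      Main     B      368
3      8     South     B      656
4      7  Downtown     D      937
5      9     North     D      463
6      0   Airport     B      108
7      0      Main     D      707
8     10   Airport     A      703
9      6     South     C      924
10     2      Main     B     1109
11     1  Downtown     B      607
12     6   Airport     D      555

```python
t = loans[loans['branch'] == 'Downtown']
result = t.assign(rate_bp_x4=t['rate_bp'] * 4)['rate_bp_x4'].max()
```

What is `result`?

filter rows where branch == 'Downtown':
    late    branch grade  rate_bp
4      7  Downtown     D      937
11     1  Downtown     B      607
add column rate_bp_x4 = t['rate_bp'] * 4:
    late    branch grade  rate_bp  rate_bp_x4
4      7  Downtown     D      937        3748
11     1  Downtown     B      607        2428
max of column 'rate_bp_x4' → 3748

3748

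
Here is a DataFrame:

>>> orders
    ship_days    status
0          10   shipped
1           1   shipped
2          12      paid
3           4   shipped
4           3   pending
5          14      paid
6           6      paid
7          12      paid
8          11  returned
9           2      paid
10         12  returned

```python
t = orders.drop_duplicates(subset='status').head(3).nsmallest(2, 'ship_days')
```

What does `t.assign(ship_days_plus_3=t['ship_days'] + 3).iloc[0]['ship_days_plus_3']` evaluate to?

6

drop duplicate status (keep=first):
   ship_days    status
0         10   shipped
2         12      paid
4          3   pending
8         11  returned
take first 3 rows:
   ship_days   status
0         10  shipped
2         12     paid
4          3  pending
take 2 rows with smallest ship_days:
   ship_days   status
4          3  pending
0         10  shipped
add column ship_days_plus_3 = t['ship_days'] + 3:
   ship_days   status  ship_days_plus_3
4          3  pending                 6
0         10  shipped                13
Finally, value at position 0, column 'ship_days_plus_3' = 6.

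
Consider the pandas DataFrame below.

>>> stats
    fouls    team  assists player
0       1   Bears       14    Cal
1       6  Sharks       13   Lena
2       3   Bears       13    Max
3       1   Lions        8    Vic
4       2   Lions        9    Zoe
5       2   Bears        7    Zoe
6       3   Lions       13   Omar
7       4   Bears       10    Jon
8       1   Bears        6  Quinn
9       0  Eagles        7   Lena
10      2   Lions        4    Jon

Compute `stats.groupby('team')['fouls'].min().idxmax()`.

group by team, min of fouls:
team
Bears     1
Eagles    0
Lions     1
Sharks    6
Name: fouls, dtype: int64
Then the label with the largest value: Sharks

Sharks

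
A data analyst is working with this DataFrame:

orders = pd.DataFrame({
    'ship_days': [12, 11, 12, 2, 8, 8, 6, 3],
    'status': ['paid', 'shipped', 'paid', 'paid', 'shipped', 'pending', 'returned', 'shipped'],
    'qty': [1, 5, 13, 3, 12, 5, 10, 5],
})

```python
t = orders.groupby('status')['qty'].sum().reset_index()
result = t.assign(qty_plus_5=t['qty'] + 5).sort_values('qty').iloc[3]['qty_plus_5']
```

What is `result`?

group by status, sum of qty:
status
paid        17
pending      5
returned    10
shipped     22
Name: qty, dtype: int64
reset_index():
     status  qty
0      paid   17
1   pending    5
2  returned   10
3   shipped   22
add column qty_plus_5 = t['qty'] + 5:
     status  qty  qty_plus_5
0      paid   17          22
1   pending    5          10
2  returned   10          15
3   shipped   22          27
sort by qty:
     status  qty  qty_plus_5
1   pending    5          10
2  returned   10          15
0      paid   17          22
3   shipped   22          27
value at position 3, column 'qty_plus_5' → 27

27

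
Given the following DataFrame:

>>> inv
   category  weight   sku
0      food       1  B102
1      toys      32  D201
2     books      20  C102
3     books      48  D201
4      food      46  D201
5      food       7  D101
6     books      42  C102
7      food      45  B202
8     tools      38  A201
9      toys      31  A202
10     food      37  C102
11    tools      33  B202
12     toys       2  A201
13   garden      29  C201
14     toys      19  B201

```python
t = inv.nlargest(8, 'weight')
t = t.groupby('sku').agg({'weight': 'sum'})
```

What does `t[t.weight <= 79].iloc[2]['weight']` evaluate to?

take 8 rows with largest weight:
   category  weight   sku
3     books      48  D201
4      food      46  D201
7      food      45  B202
6     books      42  C102
8     tools      38  A201
10     food      37  C102
11    tools      33  B202
1      toys      32  D201
group by sku, sum of weight:
      weight
sku         
A201      38
B202      78
C102      79
D201     126
filter rows where weight <= 79:
      weight
sku         
A201      38
B202      78
C102      79
Reading off the value at position 2, column 'weight', we get 79.

79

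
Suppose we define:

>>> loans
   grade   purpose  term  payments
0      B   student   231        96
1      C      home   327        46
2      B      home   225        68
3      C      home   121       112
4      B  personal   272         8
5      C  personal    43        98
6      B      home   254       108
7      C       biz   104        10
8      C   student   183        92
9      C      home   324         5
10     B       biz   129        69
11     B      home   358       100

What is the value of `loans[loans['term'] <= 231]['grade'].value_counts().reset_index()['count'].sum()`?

7

filter rows where term <= 231:
   grade   purpose  term  payments
0      B   student   231        96
2      B      home   225        68
3      C      home   121       112
5      C  personal    43        98
7      C       biz   104        10
8      C   student   183        92
10     B       biz   129        69
value_counts of grade:
grade
C    4
B    3
Name: count, dtype: int64
reset_index():
  grade  count
0     C      4
1     B      3
sum of column 'count' → 7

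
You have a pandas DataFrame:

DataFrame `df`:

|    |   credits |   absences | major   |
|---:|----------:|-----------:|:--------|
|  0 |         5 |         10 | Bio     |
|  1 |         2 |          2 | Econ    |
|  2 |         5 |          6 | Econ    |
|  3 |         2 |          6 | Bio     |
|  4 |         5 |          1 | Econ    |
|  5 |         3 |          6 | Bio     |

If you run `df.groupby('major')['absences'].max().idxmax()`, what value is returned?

group by major, max of absences:
major
Bio     10
Econ     6
Name: absences, dtype: int64

Bio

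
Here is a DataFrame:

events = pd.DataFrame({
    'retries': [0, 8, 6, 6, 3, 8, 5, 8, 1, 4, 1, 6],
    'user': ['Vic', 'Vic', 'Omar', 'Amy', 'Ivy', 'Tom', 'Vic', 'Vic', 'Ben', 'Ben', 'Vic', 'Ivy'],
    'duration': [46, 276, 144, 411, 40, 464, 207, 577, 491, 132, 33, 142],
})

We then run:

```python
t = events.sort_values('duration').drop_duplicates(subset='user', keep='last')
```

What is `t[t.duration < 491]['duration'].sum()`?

1161

sort by duration:
    retries  user  duration
10        1   Vic        33
4         3   Ivy        40
0         0   Vic        46
9         4   Ben       132
11        6   Ivy       142
2         6  Omar       144
6         5   Vic       207
1         8   Vic       276
3         6   Amy       411
5         8   Tom       464
8         1   Ben       491
7         8   Vic       577
drop duplicate user (keep=last):
    retries  user  duration
11        6   Ivy       142
2         6  Omar       144
3         6   Amy       411
5         8   Tom       464
8         1   Ben       491
7         8   Vic       577
filter rows where duration < 491:
    retries  user  duration
11        6   Ivy       142
2         6  Omar       144
3         6   Amy       411
5         8   Tom       464
Reading off the sum of column 'duration', we get 1161.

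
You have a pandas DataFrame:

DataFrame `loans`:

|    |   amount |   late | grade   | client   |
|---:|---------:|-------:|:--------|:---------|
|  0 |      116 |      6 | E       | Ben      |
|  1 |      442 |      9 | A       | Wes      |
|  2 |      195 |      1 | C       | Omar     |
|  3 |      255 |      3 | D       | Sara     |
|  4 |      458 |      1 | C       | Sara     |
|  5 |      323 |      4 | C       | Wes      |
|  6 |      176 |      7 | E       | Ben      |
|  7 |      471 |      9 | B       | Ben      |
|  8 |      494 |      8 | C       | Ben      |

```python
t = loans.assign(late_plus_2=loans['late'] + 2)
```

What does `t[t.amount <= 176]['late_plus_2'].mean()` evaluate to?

add column late_plus_2 = loans['late'] + 2:
   amount  late grade client  late_plus_2
0     116     6     E    Ben            8
1     442     9     A    Wes           11
2     195     1     C   Omar            3
3     255     3     D   Sara            5
4     458     1     C   Sara            3
5     323     4     C    Wes            6
6     176     7     E    Ben            9
7     471     9     B    Ben           11
8     494     8     C    Ben           10
filter rows where amount <= 176:
   amount  late grade client  late_plus_2
0     116     6     E    Ben            8
6     176     7     E    Ben            9

8.5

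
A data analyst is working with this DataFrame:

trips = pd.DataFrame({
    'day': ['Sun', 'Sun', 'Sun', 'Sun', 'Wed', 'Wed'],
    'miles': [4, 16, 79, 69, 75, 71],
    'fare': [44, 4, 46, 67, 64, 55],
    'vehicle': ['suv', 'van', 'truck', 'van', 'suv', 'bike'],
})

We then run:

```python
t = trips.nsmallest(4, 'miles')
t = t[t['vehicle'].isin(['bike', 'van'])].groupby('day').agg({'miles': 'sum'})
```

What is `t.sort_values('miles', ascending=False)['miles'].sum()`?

take 4 rows with smallest miles:
   day  miles  fare vehicle
0  Sun      4    44     suv
1  Sun     16     4     van
3  Sun     69    67     van
5  Wed     71    55    bike
filter rows where vehicle in ['bike', 'van']:
   day  miles  fare vehicle
1  Sun     16     4     van
3  Sun     69    67     van
5  Wed     71    55    bike
group by day, sum of miles:
     miles
day       
Sun     85
Wed     71
sort by miles descending:
     miles
day       
Sun     85
Wed     71
So sum() = 156.

156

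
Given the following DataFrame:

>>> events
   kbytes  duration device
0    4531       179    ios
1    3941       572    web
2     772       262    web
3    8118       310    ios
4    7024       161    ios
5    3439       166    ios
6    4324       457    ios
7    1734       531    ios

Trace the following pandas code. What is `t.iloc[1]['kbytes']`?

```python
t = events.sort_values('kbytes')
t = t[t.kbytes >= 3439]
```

3941

sort by kbytes:
   kbytes  duration device
2     772       262    web
7    1734       531    ios
5    3439       166    ios
1    3941       572    web
6    4324       457    ios
0    4531       179    ios
4    7024       161    ios
3    8118       310    ios
filter rows where kbytes >= 3439:
   kbytes  duration device
5    3439       166    ios
1    3941       572    web
6    4324       457    ios
0    4531       179    ios
4    7024       161    ios
3    8118       310    ios
Taking the value at position 1, column 'kbytes' gives 3941.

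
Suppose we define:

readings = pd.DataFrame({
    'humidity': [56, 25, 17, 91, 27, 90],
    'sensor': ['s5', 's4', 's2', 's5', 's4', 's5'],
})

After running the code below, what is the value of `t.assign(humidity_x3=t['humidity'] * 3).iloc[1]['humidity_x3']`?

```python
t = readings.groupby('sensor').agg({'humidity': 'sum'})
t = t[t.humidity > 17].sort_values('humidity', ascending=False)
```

156

group by sensor, sum of humidity:
        humidity
sensor          
s2            17
s4            52
s5           237
filter rows where humidity > 17:
        humidity
sensor          
s4            52
s5           237
sort by humidity descending:
        humidity
sensor          
s5           237
s4            52
add column humidity_x3 = t['humidity'] * 3:
        humidity  humidity_x3
sensor                       
s5           237          711
s4            52          156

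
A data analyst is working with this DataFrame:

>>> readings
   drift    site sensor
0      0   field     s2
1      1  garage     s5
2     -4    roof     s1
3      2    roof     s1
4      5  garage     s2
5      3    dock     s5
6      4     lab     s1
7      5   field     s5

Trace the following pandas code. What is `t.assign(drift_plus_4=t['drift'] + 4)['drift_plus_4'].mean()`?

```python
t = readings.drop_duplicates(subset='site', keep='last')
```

7.8

drop duplicate site (keep=last):
   drift    site sensor
3      2    roof     s1
4      5  garage     s2
5      3    dock     s5
6      4     lab     s1
7      5   field     s5
add column drift_plus_4 = t['drift'] + 4:
   drift    site sensor  drift_plus_4
3      2    roof     s1             6
4      5  garage     s2             9
5      3    dock     s5             7
6      4     lab     s1             8
7      5   field     s5             9
So mean() = 7.8.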